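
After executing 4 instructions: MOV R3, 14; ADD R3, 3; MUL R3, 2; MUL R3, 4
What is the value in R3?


Register state trace:
  MOV R3, 14  → R3 = 14
  ADD R3, 3  → R3 = 14 + 3 = 17
  MUL R3, 2  → R3 = 17 * 2 = 34
  MUL R3, 4  → R3 = 34 * 4 = 136
Final: R3 = 136

136


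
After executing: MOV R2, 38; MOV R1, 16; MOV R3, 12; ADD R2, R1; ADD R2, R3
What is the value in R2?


Register state trace:
  MOV R2, 38  → R2 = 38
  MOV R1, 16  → R1 = 16
  MOV R3, 12  → R3 = 12
  ADD R2, R1  → R2 = 38 + 16 = 54
  ADD R2, R3  → R2 = 54 + 12 = 66
Final: R2 = 66

66


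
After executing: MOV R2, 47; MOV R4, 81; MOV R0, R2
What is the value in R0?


Register state trace:
  MOV R2, 47  → R2 = 47
  MOV R4, 81  → R4 = 81
  MOV R0, R2  → R0 = 47
Final: R0 = 47

47


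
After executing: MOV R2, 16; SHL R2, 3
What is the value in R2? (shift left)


Register state trace:
  MOV R2, 16  → R2 = 16
  SHL R2, 3  → R2 = 16 << 3 = 16 * 2^3 = 128
Final: R2 = 128

128


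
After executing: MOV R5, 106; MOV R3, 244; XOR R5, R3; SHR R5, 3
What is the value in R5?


Register state trace:
  MOV R5, 106  → R5 = 106 (0b01101010)
  MOV R3, 244  → R3 = 244 (0b11110100)
  XOR R5, R3  → R5 = 106 XOR 244 = 158 (0b10011110)
  SHR R5, 3  → R5 = 158 >> 3 = 19
Final: R5 = 19

19


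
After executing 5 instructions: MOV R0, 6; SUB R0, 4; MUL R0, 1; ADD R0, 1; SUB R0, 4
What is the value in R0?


Register state trace:
  MOV R0, 6  → R0 = 6
  SUB R0, 4  → R0 = 6 - 4 = 2
  MUL R0, 1  → R0 = 2 * 1 = 2
  ADD R0, 1  → R0 = 2 + 1 = 3
  SUB R0, 4  → R0 = 3 - 4 = -1
Final: R0 = -1

-1


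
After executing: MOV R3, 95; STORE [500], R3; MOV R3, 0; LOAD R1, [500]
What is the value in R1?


Register and memory trace:
  MOV R3, 95  → R3 = 95
  STORE [500], R3  → mem[500] = 95
  MOV R3, 0  → R3 = 0
  LOAD R1, [500]  → R1 = mem[500] = 95
Final: R1 = 95

95


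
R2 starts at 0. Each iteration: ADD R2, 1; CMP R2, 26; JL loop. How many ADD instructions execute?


Loop trace (R2 starts at 0, target 26, step 1):
  ADD #1: R2 = 0 + 1 = 1  → 1 < 26, loop
  ADD #2: R2 = 1 + 1 = 2  → 2 < 26, loop
  ADD #3: R2 = 2 + 1 = 3  → 3 < 26, loop
  ADD #4: R2 = 3 + 1 = 4  → 4 < 26, loop
  ADD #5: R2 = 4 + 1 = 5  → 5 < 26, loop
  ADD #6: R2 = 5 + 1 = 6  → 6 < 26, loop
  ADD #7: R2 = 6 + 1 = 7  → 7 < 26, loop
  ADD #8: R2 = 7 + 1 = 8  → 8 < 26, loop
  ADD #9: R2 = 8 + 1 = 9  → 9 < 26, loop
  ADD #10: R2 = 9 + 1 = 10  → 10 < 26, loop
  ADD #11: R2 = 10 + 1 = 11  → 11 < 26, loop
  ADD #12: R2 = 11 + 1 = 12  → 12 < 26, loop
  ADD #13: R2 = 12 + 1 = 13  → 13 < 26, loop
  ADD #14: R2 = 13 + 1 = 14  → 14 < 26, loop
  ADD #15: R2 = 14 + 1 = 15  → 15 < 26, loop
  ADD #16: R2 = 15 + 1 = 16  → 16 < 26, loop
  ADD #17: R2 = 16 + 1 = 17  → 17 < 26, loop
  ADD #18: R2 = 17 + 1 = 18  → 18 < 26, loop
  ADD #19: R2 = 18 + 1 = 19  → 19 < 26, loop
  ADD #20: R2 = 19 + 1 = 20  → 20 < 26, loop
  ADD #21: R2 = 20 + 1 = 21  → 21 < 26, loop
  ADD #22: R2 = 21 + 1 = 22  → 22 < 26, loop
  ADD #23: R2 = 22 + 1 = 23  → 23 < 26, loop
  ADD #24: R2 = 23 + 1 = 24  → 24 < 26, loop
  ADD #25: R2 = 24 + 1 = 25  → 25 < 26, loop
  ADD #26: R2 = 25 + 1 = 26  → 26 >= 26, exit
Total ADD instructions: 26

26


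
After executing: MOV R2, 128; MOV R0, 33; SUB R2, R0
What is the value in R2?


Register state trace:
  MOV R2, 128  → R2 = 128
  MOV R0, 33  → R0 = 33
  SUB R2, R0  → R2 = 128 - 33 = 95
Final: R2 = 95

95


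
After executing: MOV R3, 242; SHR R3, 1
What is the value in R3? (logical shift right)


Register state trace:
  MOV R3, 242  → R3 = 242
  SHR R3, 1  → R3 = 242 >> 1 = 242 // 2^1 = 121
Final: R3 = 121

121


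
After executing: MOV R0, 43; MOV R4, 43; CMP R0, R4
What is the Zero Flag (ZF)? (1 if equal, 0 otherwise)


Register state trace:
  MOV R0, 43  → R0 = 43
  MOV R4, 43  → R4 = 43
  CMP R0, R4  → computes 43 - 43 = 0
  Result is zero, so values are equal
ZF = 1

1


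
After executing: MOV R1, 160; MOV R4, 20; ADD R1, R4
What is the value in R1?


Register state trace:
  MOV R1, 160  → R1 = 160
  MOV R4, 20  → R4 = 20
  ADD R1, R4  → R1 = 160 + 20 = 180
Final: R1 = 180

180


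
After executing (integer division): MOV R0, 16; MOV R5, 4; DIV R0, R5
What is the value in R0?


Register state trace:
  MOV R0, 16  → R0 = 16
  MOV R5, 4  → R5 = 4
  DIV R0, R5  → R0 = 16 // 4 = 4
Final: R0 = 4

4


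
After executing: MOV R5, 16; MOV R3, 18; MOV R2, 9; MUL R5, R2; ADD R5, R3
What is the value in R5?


Register state trace:
  MOV R5, 16  → R5 = 16
  MOV R3, 18  → R3 = 18
  MOV R2, 9  → R2 = 9
  MUL R5, R2  → R5 = 16 * 9 = 144
  ADD R5, R3  → R5 = 144 + 18 = 162
Final: R5 = 162

162


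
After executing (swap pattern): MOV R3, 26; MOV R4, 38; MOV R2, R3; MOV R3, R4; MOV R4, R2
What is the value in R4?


Register state trace (swap pattern):
  MOV R3, 26  → R3 = 26
  MOV R4, 38  → R4 = 38
  MOV R2, R3  → R2 = 26  (save R3)
  MOV R3, R4  → R3 = 38  (R3 gets R4's value)
  MOV R4, R2  → R4 = 26  (R4 gets saved value)
Final: R4 = 26

26


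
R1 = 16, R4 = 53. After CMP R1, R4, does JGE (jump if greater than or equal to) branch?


Trace:
  R1 = 16, R4 = 53
  CMP R1, R4  → compares 16 vs 53
  JGE checks: is 16 greater than or equal to 53?
  16 < 53, so condition is false
Branch taken: No

No


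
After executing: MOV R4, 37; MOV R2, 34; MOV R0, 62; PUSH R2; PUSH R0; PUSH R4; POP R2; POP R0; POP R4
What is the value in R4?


Stack trace (top is rightmost):
  MOV R4, 37  → R4 = 37
  MOV R2, 34  → R2 = 34
  MOV R0, 62  → R0 = 62
  PUSH R2  → stack: [34]
  PUSH R0  → stack: [34, 62]
  PUSH R4  → stack: [34, 62, 37]
  POP R2  → R2 = 37, stack: [34, 62]
  POP R0  → R0 = 62, stack: [34]
  POP R4  → R4 = 34, stack: []
Final: R4 = 34

34


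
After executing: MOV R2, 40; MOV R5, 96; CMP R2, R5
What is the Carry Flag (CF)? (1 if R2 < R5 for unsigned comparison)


Register state trace:
  MOV R2, 40  → R2 = 40
  MOV R5, 96  → R5 = 96
  CMP R2, R5  → unsigned 40 - 96: borrow occurs
  40 < 96, so CF = 1
CF = 1

1


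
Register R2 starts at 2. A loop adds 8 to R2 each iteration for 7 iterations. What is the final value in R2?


Starting value: R2 = 2
  Iter 1: R2 = 2 + 8 = 10
  Iter 2: R2 = 10 + 8 = 18
  Iter 3: R2 = 18 + 8 = 26
  Iter 4: R2 = 26 + 8 = 34
  Iter 5: R2 = 34 + 8 = 42
  Iter 6: R2 = 42 + 8 = 50
  Iter 7: R2 = 50 + 8 = 58
Final: R2 = 58

58


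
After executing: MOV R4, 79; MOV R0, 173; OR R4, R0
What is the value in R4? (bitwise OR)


Register state trace:
  MOV R4, 79  → R4 = 79 (0b01001111)
  MOV R0, 173  → R0 = 173 (0b10101101)
  OR R4, R0   → R4 = 79 OR 173 = 239 (0b11101111)
Final: R4 = 239

239


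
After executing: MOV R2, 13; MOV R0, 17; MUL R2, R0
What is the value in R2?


Register state trace:
  MOV R2, 13  → R2 = 13
  MOV R0, 17  → R0 = 17
  MUL R2, R0  → R2 = 13 * 17 = 221
Final: R2 = 221

221


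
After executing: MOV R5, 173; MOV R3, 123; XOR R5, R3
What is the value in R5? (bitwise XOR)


Register state trace:
  MOV R5, 173  → R5 = 173 (0b10101101)
  MOV R3, 123  → R3 = 123 (0b01111011)
  XOR R5, R3  → R5 = 173 XOR 123 = 214 (0b11010110)
Final: R5 = 214

214


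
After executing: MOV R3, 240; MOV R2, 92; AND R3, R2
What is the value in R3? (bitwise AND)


Register state trace:
  MOV R3, 240  → R3 = 240 (0b11110000)
  MOV R2, 92  → R2 = 92 (0b01011100)
  AND R3, R2  → R3 = 240 AND 92 = 80 (0b01010000)
Final: R3 = 80

80


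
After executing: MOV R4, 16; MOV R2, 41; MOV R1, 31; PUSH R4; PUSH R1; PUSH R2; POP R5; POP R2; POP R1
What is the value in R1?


Stack trace (top is rightmost):
  MOV R4, 16  → R4 = 16
  MOV R2, 41  → R2 = 41
  MOV R1, 31  → R1 = 31
  PUSH R4  → stack: [16]
  PUSH R1  → stack: [16, 31]
  PUSH R2  → stack: [16, 31, 41]
  POP R5  → R5 = 41, stack: [16, 31]
  POP R2  → R2 = 31, stack: [16]
  POP R1  → R1 = 16, stack: []
Final: R1 = 16

16


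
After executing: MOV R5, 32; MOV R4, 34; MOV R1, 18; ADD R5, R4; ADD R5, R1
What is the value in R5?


Register state trace:
  MOV R5, 32  → R5 = 32
  MOV R4, 34  → R4 = 34
  MOV R1, 18  → R1 = 18
  ADD R5, R4  → R5 = 32 + 34 = 66
  ADD R5, R1  → R5 = 66 + 18 = 84
Final: R5 = 84

84


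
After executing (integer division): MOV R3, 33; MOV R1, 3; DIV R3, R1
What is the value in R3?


Register state trace:
  MOV R3, 33  → R3 = 33
  MOV R1, 3  → R1 = 3
  DIV R3, R1  → R3 = 33 // 3 = 11
Final: R3 = 11

11


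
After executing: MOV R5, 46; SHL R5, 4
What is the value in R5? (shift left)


Register state trace:
  MOV R5, 46  → R5 = 46
  SHL R5, 4  → R5 = 46 << 4 = 46 * 2^4 = 736
Final: R5 = 736

736


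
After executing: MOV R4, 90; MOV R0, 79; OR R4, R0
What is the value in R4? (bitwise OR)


Register state trace:
  MOV R4, 90  → R4 = 90 (0b01011010)
  MOV R0, 79  → R0 = 79 (0b01001111)
  OR R4, R0   → R4 = 90 OR 79 = 95 (0b01011111)
Final: R4 = 95

95


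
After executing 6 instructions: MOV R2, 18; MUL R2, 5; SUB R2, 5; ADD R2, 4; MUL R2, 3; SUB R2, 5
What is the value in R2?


Register state trace:
  MOV R2, 18  → R2 = 18
  MUL R2, 5  → R2 = 18 * 5 = 90
  SUB R2, 5  → R2 = 90 - 5 = 85
  ADD R2, 4  → R2 = 85 + 4 = 89
  MUL R2, 3  → R2 = 89 * 3 = 267
  SUB R2, 5  → R2 = 267 - 5 = 262
Final: R2 = 262

262


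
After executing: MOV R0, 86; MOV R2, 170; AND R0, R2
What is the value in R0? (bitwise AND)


Register state trace:
  MOV R0, 86  → R0 = 86 (0b01010110)
  MOV R2, 170  → R2 = 170 (0b10101010)
  AND R0, R2  → R0 = 86 AND 170 = 2 (0b00000010)
Final: R0 = 2

2


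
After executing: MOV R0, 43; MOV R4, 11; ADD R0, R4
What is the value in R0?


Register state trace:
  MOV R0, 43  → R0 = 43
  MOV R4, 11  → R4 = 11
  ADD R0, R4  → R0 = 43 + 11 = 54
Final: R0 = 54

54


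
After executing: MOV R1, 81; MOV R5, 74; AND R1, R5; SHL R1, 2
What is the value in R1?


Register state trace:
  MOV R1, 81  → R1 = 81 (0b01010001)
  MOV R5, 74  → R5 = 74 (0b01001010)
  AND R1, R5  → R1 = 81 AND 74 = 64 (0b01000000)
  SHL R1, 2  → R1 = 64 << 2 = 256
Final: R1 = 256

256


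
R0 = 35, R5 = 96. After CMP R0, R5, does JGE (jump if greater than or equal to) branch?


Trace:
  R0 = 35, R5 = 96
  CMP R0, R5  → compares 35 vs 96
  JGE checks: is 35 greater than or equal to 96?
  35 < 96, so condition is false
Branch taken: No

No


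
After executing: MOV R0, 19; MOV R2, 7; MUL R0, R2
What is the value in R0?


Register state trace:
  MOV R0, 19  → R0 = 19
  MOV R2, 7  → R2 = 7
  MUL R0, R2  → R0 = 19 * 7 = 133
Final: R0 = 133

133


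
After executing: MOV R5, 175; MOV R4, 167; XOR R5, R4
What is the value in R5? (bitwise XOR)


Register state trace:
  MOV R5, 175  → R5 = 175 (0b10101111)
  MOV R4, 167  → R4 = 167 (0b10100111)
  XOR R5, R4  → R5 = 175 XOR 167 = 8 (0b00001000)
Final: R5 = 8

8


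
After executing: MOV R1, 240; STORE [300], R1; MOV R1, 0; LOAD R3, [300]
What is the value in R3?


Register and memory trace:
  MOV R1, 240  → R1 = 240
  STORE [300], R1  → mem[300] = 240
  MOV R1, 0  → R1 = 0
  LOAD R3, [300]  → R3 = mem[300] = 240
Final: R3 = 240

240


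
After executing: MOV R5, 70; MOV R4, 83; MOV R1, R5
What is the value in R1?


Register state trace:
  MOV R5, 70  → R5 = 70
  MOV R4, 83  → R4 = 83
  MOV R1, R5  → R1 = 70
Final: R1 = 70

70


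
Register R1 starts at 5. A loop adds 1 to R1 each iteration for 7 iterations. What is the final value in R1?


Starting value: R1 = 5
  Iter 1: R1 = 5 + 1 = 6
  Iter 2: R1 = 6 + 1 = 7
  Iter 3: R1 = 7 + 1 = 8
  Iter 4: R1 = 8 + 1 = 9
  Iter 5: R1 = 9 + 1 = 10
  Iter 6: R1 = 10 + 1 = 11
  Iter 7: R1 = 11 + 1 = 12
Final: R1 = 12

12


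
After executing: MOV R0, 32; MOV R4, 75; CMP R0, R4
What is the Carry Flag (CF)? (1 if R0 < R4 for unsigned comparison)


Register state trace:
  MOV R0, 32  → R0 = 32
  MOV R4, 75  → R4 = 75
  CMP R0, R4  → unsigned 32 - 75: borrow occurs
  32 < 75, so CF = 1
CF = 1

1


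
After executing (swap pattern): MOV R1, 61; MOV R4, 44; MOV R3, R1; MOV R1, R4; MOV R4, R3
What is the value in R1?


Register state trace (swap pattern):
  MOV R1, 61  → R1 = 61
  MOV R4, 44  → R4 = 44
  MOV R3, R1  → R3 = 61  (save R1)
  MOV R1, R4  → R1 = 44  (R1 gets R4's value)
  MOV R4, R3  → R4 = 61  (R4 gets saved value)
Final: R1 = 44

44


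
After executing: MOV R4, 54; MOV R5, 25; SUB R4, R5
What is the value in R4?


Register state trace:
  MOV R4, 54  → R4 = 54
  MOV R5, 25  → R5 = 25
  SUB R4, R5  → R4 = 54 - 25 = 29
Final: R4 = 29

29


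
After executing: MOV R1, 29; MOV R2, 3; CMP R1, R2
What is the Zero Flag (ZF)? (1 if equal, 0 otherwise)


Register state trace:
  MOV R1, 29  → R1 = 29
  MOV R2, 3  → R2 = 3
  CMP R1, R2  → computes 29 - 3 = 26
  Result is nonzero, so values are not equal
ZF = 0

0


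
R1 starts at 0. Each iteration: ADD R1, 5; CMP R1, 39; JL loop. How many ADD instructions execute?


Loop trace (R1 starts at 0, target 39, step 5):
  ADD #1: R1 = 0 + 5 = 5  → 5 < 39, loop
  ADD #2: R1 = 5 + 5 = 10  → 10 < 39, loop
  ADD #3: R1 = 10 + 5 = 15  → 15 < 39, loop
  ADD #4: R1 = 15 + 5 = 20  → 20 < 39, loop
  ADD #5: R1 = 20 + 5 = 25  → 25 < 39, loop
  ADD #6: R1 = 25 + 5 = 30  → 30 < 39, loop
  ADD #7: R1 = 30 + 5 = 35  → 35 < 39, loop
  ADD #8: R1 = 35 + 5 = 40  → 40 >= 39, exit
Total ADD instructions: 8

8


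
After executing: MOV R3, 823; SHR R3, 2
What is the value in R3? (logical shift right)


Register state trace:
  MOV R3, 823  → R3 = 823
  SHR R3, 2  → R3 = 823 >> 2 = 823 // 2^2 = 205
Final: R3 = 205

205


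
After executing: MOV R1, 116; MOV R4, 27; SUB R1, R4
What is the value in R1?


Register state trace:
  MOV R1, 116  → R1 = 116
  MOV R4, 27  → R4 = 27
  SUB R1, R4  → R1 = 116 - 27 = 89
Final: R1 = 89

89


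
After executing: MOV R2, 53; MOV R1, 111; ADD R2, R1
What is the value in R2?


Register state trace:
  MOV R2, 53  → R2 = 53
  MOV R1, 111  → R1 = 111
  ADD R2, R1  → R2 = 53 + 111 = 164
Final: R2 = 164

164


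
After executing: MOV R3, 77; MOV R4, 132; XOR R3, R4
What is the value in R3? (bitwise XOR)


Register state trace:
  MOV R3, 77  → R3 = 77 (0b01001101)
  MOV R4, 132  → R4 = 132 (0b10000100)
  XOR R3, R4  → R3 = 77 XOR 132 = 201 (0b11001001)
Final: R3 = 201

201


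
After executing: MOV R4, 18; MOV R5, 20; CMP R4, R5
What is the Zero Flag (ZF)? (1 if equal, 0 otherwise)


Register state trace:
  MOV R4, 18  → R4 = 18
  MOV R5, 20  → R5 = 20
  CMP R4, R5  → computes 18 - 20 = -2
  Result is nonzero, so values are not equal
ZF = 0

0


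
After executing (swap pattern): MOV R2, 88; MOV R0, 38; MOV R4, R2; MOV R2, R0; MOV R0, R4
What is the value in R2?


Register state trace (swap pattern):
  MOV R2, 88  → R2 = 88
  MOV R0, 38  → R0 = 38
  MOV R4, R2  → R4 = 88  (save R2)
  MOV R2, R0  → R2 = 38  (R2 gets R0's value)
  MOV R0, R4  → R0 = 88  (R0 gets saved value)
Final: R2 = 38

38


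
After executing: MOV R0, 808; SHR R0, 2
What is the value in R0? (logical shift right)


Register state trace:
  MOV R0, 808  → R0 = 808
  SHR R0, 2  → R0 = 808 >> 2 = 808 // 2^2 = 202
Final: R0 = 202

202


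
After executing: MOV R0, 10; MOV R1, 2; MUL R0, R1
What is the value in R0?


Register state trace:
  MOV R0, 10  → R0 = 10
  MOV R1, 2  → R1 = 2
  MUL R0, R1  → R0 = 10 * 2 = 20
Final: R0 = 20

20


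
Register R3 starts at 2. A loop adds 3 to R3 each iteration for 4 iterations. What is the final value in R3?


Starting value: R3 = 2
  Iter 1: R3 = 2 + 3 = 5
  Iter 2: R3 = 5 + 3 = 8
  Iter 3: R3 = 8 + 3 = 11
  Iter 4: R3 = 11 + 3 = 14
Final: R3 = 14

14


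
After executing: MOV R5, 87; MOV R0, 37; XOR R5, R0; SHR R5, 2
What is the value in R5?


Register state trace:
  MOV R5, 87  → R5 = 87 (0b01010111)
  MOV R0, 37  → R0 = 37 (0b00100101)
  XOR R5, R0  → R5 = 87 XOR 37 = 114 (0b01110010)
  SHR R5, 2  → R5 = 114 >> 2 = 28
Final: R5 = 28

28


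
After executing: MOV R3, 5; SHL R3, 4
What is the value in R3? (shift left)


Register state trace:
  MOV R3, 5  → R3 = 5
  SHL R3, 4  → R3 = 5 << 4 = 5 * 2^4 = 80
Final: R3 = 80

80


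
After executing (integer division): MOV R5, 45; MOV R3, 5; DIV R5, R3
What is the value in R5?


Register state trace:
  MOV R5, 45  → R5 = 45
  MOV R3, 5  → R3 = 5
  DIV R5, R3  → R5 = 45 // 5 = 9
Final: R5 = 9

9


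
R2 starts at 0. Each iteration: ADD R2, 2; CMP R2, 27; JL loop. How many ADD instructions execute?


Loop trace (R2 starts at 0, target 27, step 2):
  ADD #1: R2 = 0 + 2 = 2  → 2 < 27, loop
  ADD #2: R2 = 2 + 2 = 4  → 4 < 27, loop
  ADD #3: R2 = 4 + 2 = 6  → 6 < 27, loop
  ADD #4: R2 = 6 + 2 = 8  → 8 < 27, loop
  ADD #5: R2 = 8 + 2 = 10  → 10 < 27, loop
  ADD #6: R2 = 10 + 2 = 12  → 12 < 27, loop
  ADD #7: R2 = 12 + 2 = 14  → 14 < 27, loop
  ADD #8: R2 = 14 + 2 = 16  → 16 < 27, loop
  ADD #9: R2 = 16 + 2 = 18  → 18 < 27, loop
  ADD #10: R2 = 18 + 2 = 20  → 20 < 27, loop
  ADD #11: R2 = 20 + 2 = 22  → 22 < 27, loop
  ADD #12: R2 = 22 + 2 = 24  → 24 < 27, loop
  ADD #13: R2 = 24 + 2 = 26  → 26 < 27, loop
  ADD #14: R2 = 26 + 2 = 28  → 28 >= 27, exit
Total ADD instructions: 14

14


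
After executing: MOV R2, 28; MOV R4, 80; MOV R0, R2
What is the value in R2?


Register state trace:
  MOV R2, 28  → R2 = 28
  MOV R4, 80  → R4 = 80
  MOV R0, R2  → R0 = 28
Final: R2 = 28

28


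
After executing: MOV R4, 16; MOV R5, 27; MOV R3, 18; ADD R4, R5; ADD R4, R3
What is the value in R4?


Register state trace:
  MOV R4, 16  → R4 = 16
  MOV R5, 27  → R5 = 27
  MOV R3, 18  → R3 = 18
  ADD R4, R5  → R4 = 16 + 27 = 43
  ADD R4, R3  → R4 = 43 + 18 = 61
Final: R4 = 61

61


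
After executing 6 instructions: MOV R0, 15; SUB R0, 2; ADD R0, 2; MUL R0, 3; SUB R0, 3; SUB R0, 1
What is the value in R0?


Register state trace:
  MOV R0, 15  → R0 = 15
  SUB R0, 2  → R0 = 15 - 2 = 13
  ADD R0, 2  → R0 = 13 + 2 = 15
  MUL R0, 3  → R0 = 15 * 3 = 45
  SUB R0, 3  → R0 = 45 - 3 = 42
  SUB R0, 1  → R0 = 42 - 1 = 41
Final: R0 = 41

41


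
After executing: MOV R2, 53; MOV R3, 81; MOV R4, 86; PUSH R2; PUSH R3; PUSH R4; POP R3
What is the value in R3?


Stack trace (top is rightmost):
  MOV R2, 53  → R2 = 53
  MOV R3, 81  → R3 = 81
  MOV R4, 86  → R4 = 86
  PUSH R2  → stack: [53]
  PUSH R3  → stack: [53, 81]
  PUSH R4  → stack: [53, 81, 86]
  POP R3  → R3 = 86, stack: [53, 81]
Final: R3 = 86

86


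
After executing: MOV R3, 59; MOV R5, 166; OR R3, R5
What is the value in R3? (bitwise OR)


Register state trace:
  MOV R3, 59  → R3 = 59 (0b00111011)
  MOV R5, 166  → R5 = 166 (0b10100110)
  OR R3, R5   → R3 = 59 OR 166 = 191 (0b10111111)
Final: R3 = 191

191


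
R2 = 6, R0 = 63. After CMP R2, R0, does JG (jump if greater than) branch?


Trace:
  R2 = 6, R0 = 63
  CMP R2, R0  → compares 6 vs 63
  JG checks: is 6 greater than 63?
  6 < 63, so condition is false
Branch taken: No

No


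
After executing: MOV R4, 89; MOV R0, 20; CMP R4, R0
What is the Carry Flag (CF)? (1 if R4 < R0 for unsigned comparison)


Register state trace:
  MOV R4, 89  → R4 = 89
  MOV R0, 20  → R0 = 20
  CMP R4, R0  → unsigned 89 - 20: no borrow
  89 >= 20, so CF = 0
CF = 0

0


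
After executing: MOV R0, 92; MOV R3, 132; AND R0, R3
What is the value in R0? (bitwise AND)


Register state trace:
  MOV R0, 92  → R0 = 92 (0b01011100)
  MOV R3, 132  → R3 = 132 (0b10000100)
  AND R0, R3  → R0 = 92 AND 132 = 4 (0b00000100)
Final: R0 = 4

4


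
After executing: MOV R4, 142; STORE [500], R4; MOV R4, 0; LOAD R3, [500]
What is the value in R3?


Register and memory trace:
  MOV R4, 142  → R4 = 142
  STORE [500], R4  → mem[500] = 142
  MOV R4, 0  → R4 = 0
  LOAD R3, [500]  → R3 = mem[500] = 142
Final: R3 = 142

142


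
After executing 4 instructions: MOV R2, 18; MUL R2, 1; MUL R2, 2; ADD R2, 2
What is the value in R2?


Register state trace:
  MOV R2, 18  → R2 = 18
  MUL R2, 1  → R2 = 18 * 1 = 18
  MUL R2, 2  → R2 = 18 * 2 = 36
  ADD R2, 2  → R2 = 36 + 2 = 38
Final: R2 = 38

38


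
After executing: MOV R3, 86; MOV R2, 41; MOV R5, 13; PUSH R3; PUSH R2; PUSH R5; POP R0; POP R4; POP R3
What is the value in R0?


Stack trace (top is rightmost):
  MOV R3, 86  → R3 = 86
  MOV R2, 41  → R2 = 41
  MOV R5, 13  → R5 = 13
  PUSH R3  → stack: [86]
  PUSH R2  → stack: [86, 41]
  PUSH R5  → stack: [86, 41, 13]
  POP R0  → R0 = 13, stack: [86, 41]
  POP R4  → R4 = 41, stack: [86]
  POP R3  → R3 = 86, stack: []
Final: R0 = 13

13


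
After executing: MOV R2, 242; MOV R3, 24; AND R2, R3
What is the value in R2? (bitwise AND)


Register state trace:
  MOV R2, 242  → R2 = 242 (0b11110010)
  MOV R3, 24  → R3 = 24 (0b00011000)
  AND R2, R3  → R2 = 242 AND 24 = 16 (0b00010000)
Final: R2 = 16

16


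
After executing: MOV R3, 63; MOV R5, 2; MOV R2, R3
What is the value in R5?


Register state trace:
  MOV R3, 63  → R3 = 63
  MOV R5, 2  → R5 = 2
  MOV R2, R3  → R2 = 63
Final: R5 = 2

2


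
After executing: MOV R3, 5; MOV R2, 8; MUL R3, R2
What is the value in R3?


Register state trace:
  MOV R3, 5  → R3 = 5
  MOV R2, 8  → R2 = 8
  MUL R3, R2  → R3 = 5 * 8 = 40
Final: R3 = 40

40


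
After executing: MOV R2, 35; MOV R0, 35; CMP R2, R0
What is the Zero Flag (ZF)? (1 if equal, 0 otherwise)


Register state trace:
  MOV R2, 35  → R2 = 35
  MOV R0, 35  → R0 = 35
  CMP R2, R0  → computes 35 - 35 = 0
  Result is zero, so values are equal
ZF = 1

1


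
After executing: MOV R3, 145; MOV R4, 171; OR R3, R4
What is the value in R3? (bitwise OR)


Register state trace:
  MOV R3, 145  → R3 = 145 (0b10010001)
  MOV R4, 171  → R4 = 171 (0b10101011)
  OR R3, R4   → R3 = 145 OR 171 = 187 (0b10111011)
Final: R3 = 187

187


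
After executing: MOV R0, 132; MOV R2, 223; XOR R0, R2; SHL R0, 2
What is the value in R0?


Register state trace:
  MOV R0, 132  → R0 = 132 (0b10000100)
  MOV R2, 223  → R2 = 223 (0b11011111)
  XOR R0, R2  → R0 = 132 XOR 223 = 91 (0b01011011)
  SHL R0, 2  → R0 = 91 << 2 = 364
Final: R0 = 364

364


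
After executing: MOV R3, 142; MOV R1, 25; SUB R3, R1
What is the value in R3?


Register state trace:
  MOV R3, 142  → R3 = 142
  MOV R1, 25  → R1 = 25
  SUB R3, R1  → R3 = 142 - 25 = 117
Final: R3 = 117

117


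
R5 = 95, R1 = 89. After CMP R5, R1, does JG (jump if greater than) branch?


Trace:
  R5 = 95, R1 = 89
  CMP R5, R1  → compares 95 vs 89
  JG checks: is 95 greater than 89?
  95 > 89, so condition is true
Branch taken: Yes

Yes


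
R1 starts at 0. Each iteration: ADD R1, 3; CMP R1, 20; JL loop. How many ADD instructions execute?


Loop trace (R1 starts at 0, target 20, step 3):
  ADD #1: R1 = 0 + 3 = 3  → 3 < 20, loop
  ADD #2: R1 = 3 + 3 = 6  → 6 < 20, loop
  ADD #3: R1 = 6 + 3 = 9  → 9 < 20, loop
  ADD #4: R1 = 9 + 3 = 12  → 12 < 20, loop
  ADD #5: R1 = 12 + 3 = 15  → 15 < 20, loop
  ADD #6: R1 = 15 + 3 = 18  → 18 < 20, loop
  ADD #7: R1 = 18 + 3 = 21  → 21 >= 20, exit
Total ADD instructions: 7

7


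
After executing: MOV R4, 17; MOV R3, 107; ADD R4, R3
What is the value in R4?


Register state trace:
  MOV R4, 17  → R4 = 17
  MOV R3, 107  → R3 = 107
  ADD R4, R3  → R4 = 17 + 107 = 124
Final: R4 = 124

124


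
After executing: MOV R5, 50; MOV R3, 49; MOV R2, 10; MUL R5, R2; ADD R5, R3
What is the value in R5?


Register state trace:
  MOV R5, 50  → R5 = 50
  MOV R3, 49  → R3 = 49
  MOV R2, 10  → R2 = 10
  MUL R5, R2  → R5 = 50 * 10 = 500
  ADD R5, R3  → R5 = 500 + 49 = 549
Final: R5 = 549

549


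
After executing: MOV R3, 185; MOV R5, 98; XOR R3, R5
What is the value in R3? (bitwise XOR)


Register state trace:
  MOV R3, 185  → R3 = 185 (0b10111001)
  MOV R5, 98  → R5 = 98 (0b01100010)
  XOR R3, R5  → R3 = 185 XOR 98 = 219 (0b11011011)
Final: R3 = 219

219


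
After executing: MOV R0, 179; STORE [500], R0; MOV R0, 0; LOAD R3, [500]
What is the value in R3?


Register and memory trace:
  MOV R0, 179  → R0 = 179
  STORE [500], R0  → mem[500] = 179
  MOV R0, 0  → R0 = 0
  LOAD R3, [500]  → R3 = mem[500] = 179
Final: R3 = 179

179


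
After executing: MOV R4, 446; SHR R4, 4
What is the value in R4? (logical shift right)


Register state trace:
  MOV R4, 446  → R4 = 446
  SHR R4, 4  → R4 = 446 >> 4 = 446 // 2^4 = 27
Final: R4 = 27

27


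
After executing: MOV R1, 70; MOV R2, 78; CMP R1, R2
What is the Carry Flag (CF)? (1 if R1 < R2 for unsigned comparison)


Register state trace:
  MOV R1, 70  → R1 = 70
  MOV R2, 78  → R2 = 78
  CMP R1, R2  → unsigned 70 - 78: borrow occurs
  70 < 78, so CF = 1
CF = 1

1


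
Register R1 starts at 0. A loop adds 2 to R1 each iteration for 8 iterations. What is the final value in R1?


Starting value: R1 = 0
  Iter 1: R1 = 0 + 2 = 2
  Iter 2: R1 = 2 + 2 = 4
  Iter 3: R1 = 4 + 2 = 6
  Iter 4: R1 = 6 + 2 = 8
  Iter 5: R1 = 8 + 2 = 10
  Iter 6: R1 = 10 + 2 = 12
  Iter 7: R1 = 12 + 2 = 14
  Iter 8: R1 = 14 + 2 = 16
Final: R1 = 16

16


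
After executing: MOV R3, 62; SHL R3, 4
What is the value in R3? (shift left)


Register state trace:
  MOV R3, 62  → R3 = 62
  SHL R3, 4  → R3 = 62 << 4 = 62 * 2^4 = 992
Final: R3 = 992

992


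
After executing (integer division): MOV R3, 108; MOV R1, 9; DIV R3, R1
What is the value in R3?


Register state trace:
  MOV R3, 108  → R3 = 108
  MOV R1, 9  → R1 = 9
  DIV R3, R1  → R3 = 108 // 9 = 12
Final: R3 = 12

12


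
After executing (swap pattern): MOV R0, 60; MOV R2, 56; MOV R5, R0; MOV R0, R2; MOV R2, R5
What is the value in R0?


Register state trace (swap pattern):
  MOV R0, 60  → R0 = 60
  MOV R2, 56  → R2 = 56
  MOV R5, R0  → R5 = 60  (save R0)
  MOV R0, R2  → R0 = 56  (R0 gets R2's value)
  MOV R2, R5  → R2 = 60  (R2 gets saved value)
Final: R0 = 56

56


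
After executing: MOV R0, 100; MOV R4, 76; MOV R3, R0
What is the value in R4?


Register state trace:
  MOV R0, 100  → R0 = 100
  MOV R4, 76  → R4 = 76
  MOV R3, R0  → R3 = 100
Final: R4 = 76

76


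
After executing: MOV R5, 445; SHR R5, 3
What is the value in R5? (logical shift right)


Register state trace:
  MOV R5, 445  → R5 = 445
  SHR R5, 3  → R5 = 445 >> 3 = 445 // 2^3 = 55
Final: R5 = 55

55


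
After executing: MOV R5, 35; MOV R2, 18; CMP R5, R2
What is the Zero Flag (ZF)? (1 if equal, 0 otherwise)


Register state trace:
  MOV R5, 35  → R5 = 35
  MOV R2, 18  → R2 = 18
  CMP R5, R2  → computes 35 - 18 = 17
  Result is nonzero, so values are not equal
ZF = 0

0


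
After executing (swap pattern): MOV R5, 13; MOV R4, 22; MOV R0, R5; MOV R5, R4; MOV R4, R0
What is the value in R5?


Register state trace (swap pattern):
  MOV R5, 13  → R5 = 13
  MOV R4, 22  → R4 = 22
  MOV R0, R5  → R0 = 13  (save R5)
  MOV R5, R4  → R5 = 22  (R5 gets R4's value)
  MOV R4, R0  → R4 = 13  (R4 gets saved value)
Final: R5 = 22

22


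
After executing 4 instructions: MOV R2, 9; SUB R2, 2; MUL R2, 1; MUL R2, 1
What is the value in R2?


Register state trace:
  MOV R2, 9  → R2 = 9
  SUB R2, 2  → R2 = 9 - 2 = 7
  MUL R2, 1  → R2 = 7 * 1 = 7
  MUL R2, 1  → R2 = 7 * 1 = 7
Final: R2 = 7

7


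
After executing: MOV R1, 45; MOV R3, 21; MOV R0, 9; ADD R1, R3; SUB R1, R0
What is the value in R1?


Register state trace:
  MOV R1, 45  → R1 = 45
  MOV R3, 21  → R3 = 21
  MOV R0, 9  → R0 = 9
  ADD R1, R3  → R1 = 45 + 21 = 66
  SUB R1, R0  → R1 = 66 - 9 = 57
Final: R1 = 57

57


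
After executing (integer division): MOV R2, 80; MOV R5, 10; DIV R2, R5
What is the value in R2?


Register state trace:
  MOV R2, 80  → R2 = 80
  MOV R5, 10  → R5 = 10
  DIV R2, R5  → R2 = 80 // 10 = 8
Final: R2 = 8

8


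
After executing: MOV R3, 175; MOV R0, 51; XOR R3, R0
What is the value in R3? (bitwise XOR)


Register state trace:
  MOV R3, 175  → R3 = 175 (0b10101111)
  MOV R0, 51  → R0 = 51 (0b00110011)
  XOR R3, R0  → R3 = 175 XOR 51 = 156 (0b10011100)
Final: R3 = 156

156


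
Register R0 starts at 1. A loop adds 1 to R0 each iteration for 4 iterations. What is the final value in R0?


Starting value: R0 = 1
  Iter 1: R0 = 1 + 1 = 2
  Iter 2: R0 = 2 + 1 = 3
  Iter 3: R0 = 3 + 1 = 4
  Iter 4: R0 = 4 + 1 = 5
Final: R0 = 5

5


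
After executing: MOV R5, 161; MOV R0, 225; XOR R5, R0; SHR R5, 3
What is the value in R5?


Register state trace:
  MOV R5, 161  → R5 = 161 (0b10100001)
  MOV R0, 225  → R0 = 225 (0b11100001)
  XOR R5, R0  → R5 = 161 XOR 225 = 64 (0b01000000)
  SHR R5, 3  → R5 = 64 >> 3 = 8
Final: R5 = 8

8


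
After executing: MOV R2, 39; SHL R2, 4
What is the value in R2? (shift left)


Register state trace:
  MOV R2, 39  → R2 = 39
  SHL R2, 4  → R2 = 39 << 4 = 39 * 2^4 = 624
Final: R2 = 624

624


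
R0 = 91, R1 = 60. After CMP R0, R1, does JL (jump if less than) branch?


Trace:
  R0 = 91, R1 = 60
  CMP R0, R1  → compares 91 vs 60
  JL checks: is 91 less than 60?
  91 > 60, so condition is false
Branch taken: No

No


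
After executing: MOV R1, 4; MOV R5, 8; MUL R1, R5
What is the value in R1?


Register state trace:
  MOV R1, 4  → R1 = 4
  MOV R5, 8  → R5 = 8
  MUL R1, R5  → R1 = 4 * 8 = 32
Final: R1 = 32

32


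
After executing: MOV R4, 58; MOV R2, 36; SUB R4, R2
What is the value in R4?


Register state trace:
  MOV R4, 58  → R4 = 58
  MOV R2, 36  → R2 = 36
  SUB R4, R2  → R4 = 58 - 36 = 22
Final: R4 = 22

22


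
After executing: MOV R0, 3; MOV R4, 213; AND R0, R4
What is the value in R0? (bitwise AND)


Register state trace:
  MOV R0, 3  → R0 = 3 (0b00000011)
  MOV R4, 213  → R4 = 213 (0b11010101)
  AND R0, R4  → R0 = 3 AND 213 = 1 (0b00000001)
Final: R0 = 1

1


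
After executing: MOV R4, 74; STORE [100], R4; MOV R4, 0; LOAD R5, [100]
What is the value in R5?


Register and memory trace:
  MOV R4, 74  → R4 = 74
  STORE [100], R4  → mem[100] = 74
  MOV R4, 0  → R4 = 0
  LOAD R5, [100]  → R5 = mem[100] = 74
Final: R5 = 74

74


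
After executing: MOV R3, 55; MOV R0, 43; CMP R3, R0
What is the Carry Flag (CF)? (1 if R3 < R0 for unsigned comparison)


Register state trace:
  MOV R3, 55  → R3 = 55
  MOV R0, 43  → R0 = 43
  CMP R3, R0  → unsigned 55 - 43: no borrow
  55 >= 43, so CF = 0
CF = 0

0


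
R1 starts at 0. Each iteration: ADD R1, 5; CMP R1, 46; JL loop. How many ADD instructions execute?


Loop trace (R1 starts at 0, target 46, step 5):
  ADD #1: R1 = 0 + 5 = 5  → 5 < 46, loop
  ADD #2: R1 = 5 + 5 = 10  → 10 < 46, loop
  ADD #3: R1 = 10 + 5 = 15  → 15 < 46, loop
  ADD #4: R1 = 15 + 5 = 20  → 20 < 46, loop
  ADD #5: R1 = 20 + 5 = 25  → 25 < 46, loop
  ADD #6: R1 = 25 + 5 = 30  → 30 < 46, loop
  ADD #7: R1 = 30 + 5 = 35  → 35 < 46, loop
  ADD #8: R1 = 35 + 5 = 40  → 40 < 46, loop
  ADD #9: R1 = 40 + 5 = 45  → 45 < 46, loop
  ADD #10: R1 = 45 + 5 = 50  → 50 >= 46, exit
Total ADD instructions: 10

10


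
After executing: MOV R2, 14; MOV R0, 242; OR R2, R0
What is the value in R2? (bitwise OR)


Register state trace:
  MOV R2, 14  → R2 = 14 (0b00001110)
  MOV R0, 242  → R0 = 242 (0b11110010)
  OR R2, R0   → R2 = 14 OR 242 = 254 (0b11111110)
Final: R2 = 254

254


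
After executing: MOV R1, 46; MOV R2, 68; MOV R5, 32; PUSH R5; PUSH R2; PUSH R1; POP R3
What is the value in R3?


Stack trace (top is rightmost):
  MOV R1, 46  → R1 = 46
  MOV R2, 68  → R2 = 68
  MOV R5, 32  → R5 = 32
  PUSH R5  → stack: [32]
  PUSH R2  → stack: [32, 68]
  PUSH R1  → stack: [32, 68, 46]
  POP R3  → R3 = 46, stack: [32, 68]
Final: R3 = 46

46


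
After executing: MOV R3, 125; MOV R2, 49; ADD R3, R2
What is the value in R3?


Register state trace:
  MOV R3, 125  → R3 = 125
  MOV R2, 49  → R2 = 49
  ADD R3, R2  → R3 = 125 + 49 = 174
Final: R3 = 174

174


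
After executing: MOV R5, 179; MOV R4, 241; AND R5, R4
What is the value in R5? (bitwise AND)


Register state trace:
  MOV R5, 179  → R5 = 179 (0b10110011)
  MOV R4, 241  → R4 = 241 (0b11110001)
  AND R5, R4  → R5 = 179 AND 241 = 177 (0b10110001)
Final: R5 = 177

177


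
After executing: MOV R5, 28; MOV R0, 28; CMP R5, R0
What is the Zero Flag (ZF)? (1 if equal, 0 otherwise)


Register state trace:
  MOV R5, 28  → R5 = 28
  MOV R0, 28  → R0 = 28
  CMP R5, R0  → computes 28 - 28 = 0
  Result is zero, so values are equal
ZF = 1

1


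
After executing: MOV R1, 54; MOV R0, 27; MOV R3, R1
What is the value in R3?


Register state trace:
  MOV R1, 54  → R1 = 54
  MOV R0, 27  → R0 = 27
  MOV R3, R1  → R3 = 54
Final: R3 = 54

54


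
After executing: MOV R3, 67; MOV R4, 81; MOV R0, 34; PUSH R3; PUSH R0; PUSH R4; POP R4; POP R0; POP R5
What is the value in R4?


Stack trace (top is rightmost):
  MOV R3, 67  → R3 = 67
  MOV R4, 81  → R4 = 81
  MOV R0, 34  → R0 = 34
  PUSH R3  → stack: [67]
  PUSH R0  → stack: [67, 34]
  PUSH R4  → stack: [67, 34, 81]
  POP R4  → R4 = 81, stack: [67, 34]
  POP R0  → R0 = 34, stack: [67]
  POP R5  → R5 = 67, stack: []
Final: R4 = 81

81


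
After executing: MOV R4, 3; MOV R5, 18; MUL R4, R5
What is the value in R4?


Register state trace:
  MOV R4, 3  → R4 = 3
  MOV R5, 18  → R5 = 18
  MUL R4, R5  → R4 = 3 * 18 = 54
Final: R4 = 54

54


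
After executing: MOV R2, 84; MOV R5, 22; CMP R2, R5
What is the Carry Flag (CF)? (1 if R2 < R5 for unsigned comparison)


Register state trace:
  MOV R2, 84  → R2 = 84
  MOV R5, 22  → R5 = 22
  CMP R2, R5  → unsigned 84 - 22: no borrow
  84 >= 22, so CF = 0
CF = 0

0


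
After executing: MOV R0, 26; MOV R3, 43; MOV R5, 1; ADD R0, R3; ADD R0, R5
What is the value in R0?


Register state trace:
  MOV R0, 26  → R0 = 26
  MOV R3, 43  → R3 = 43
  MOV R5, 1  → R5 = 1
  ADD R0, R3  → R0 = 26 + 43 = 69
  ADD R0, R5  → R0 = 69 + 1 = 70
Final: R0 = 70

70


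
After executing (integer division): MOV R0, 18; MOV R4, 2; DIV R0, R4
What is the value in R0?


Register state trace:
  MOV R0, 18  → R0 = 18
  MOV R4, 2  → R4 = 2
  DIV R0, R4  → R0 = 18 // 2 = 9
Final: R0 = 9

9


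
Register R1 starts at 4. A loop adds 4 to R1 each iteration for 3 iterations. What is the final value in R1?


Starting value: R1 = 4
  Iter 1: R1 = 4 + 4 = 8
  Iter 2: R1 = 8 + 4 = 12
  Iter 3: R1 = 12 + 4 = 16
Final: R1 = 16

16


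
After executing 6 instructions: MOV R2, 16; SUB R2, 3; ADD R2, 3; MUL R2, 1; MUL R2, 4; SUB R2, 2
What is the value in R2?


Register state trace:
  MOV R2, 16  → R2 = 16
  SUB R2, 3  → R2 = 16 - 3 = 13
  ADD R2, 3  → R2 = 13 + 3 = 16
  MUL R2, 1  → R2 = 16 * 1 = 16
  MUL R2, 4  → R2 = 16 * 4 = 64
  SUB R2, 2  → R2 = 64 - 2 = 62
Final: R2 = 62

62


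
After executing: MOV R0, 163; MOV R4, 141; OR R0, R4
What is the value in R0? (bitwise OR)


Register state trace:
  MOV R0, 163  → R0 = 163 (0b10100011)
  MOV R4, 141  → R4 = 141 (0b10001101)
  OR R0, R4   → R0 = 163 OR 141 = 175 (0b10101111)
Final: R0 = 175

175


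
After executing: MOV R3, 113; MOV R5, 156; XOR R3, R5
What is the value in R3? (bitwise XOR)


Register state trace:
  MOV R3, 113  → R3 = 113 (0b01110001)
  MOV R5, 156  → R5 = 156 (0b10011100)
  XOR R3, R5  → R3 = 113 XOR 156 = 237 (0b11101101)
Final: R3 = 237

237


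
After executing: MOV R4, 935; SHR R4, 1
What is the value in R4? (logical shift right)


Register state trace:
  MOV R4, 935  → R4 = 935
  SHR R4, 1  → R4 = 935 >> 1 = 935 // 2^1 = 467
Final: R4 = 467

467


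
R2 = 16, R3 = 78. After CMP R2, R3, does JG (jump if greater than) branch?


Trace:
  R2 = 16, R3 = 78
  CMP R2, R3  → compares 16 vs 78
  JG checks: is 16 greater than 78?
  16 < 78, so condition is false
Branch taken: No

No


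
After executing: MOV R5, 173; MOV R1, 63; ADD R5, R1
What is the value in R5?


Register state trace:
  MOV R5, 173  → R5 = 173
  MOV R1, 63  → R1 = 63
  ADD R5, R1  → R5 = 173 + 63 = 236
Final: R5 = 236

236


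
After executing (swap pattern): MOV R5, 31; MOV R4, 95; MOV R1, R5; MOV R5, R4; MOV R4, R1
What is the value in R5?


Register state trace (swap pattern):
  MOV R5, 31  → R5 = 31
  MOV R4, 95  → R4 = 95
  MOV R1, R5  → R1 = 31  (save R5)
  MOV R5, R4  → R5 = 95  (R5 gets R4's value)
  MOV R4, R1  → R4 = 31  (R4 gets saved value)
Final: R5 = 95

95


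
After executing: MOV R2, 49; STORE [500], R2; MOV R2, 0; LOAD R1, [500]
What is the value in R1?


Register and memory trace:
  MOV R2, 49  → R2 = 49
  STORE [500], R2  → mem[500] = 49
  MOV R2, 0  → R2 = 0
  LOAD R1, [500]  → R1 = mem[500] = 49
Final: R1 = 49

49


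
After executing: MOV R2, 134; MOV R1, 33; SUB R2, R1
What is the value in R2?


Register state trace:
  MOV R2, 134  → R2 = 134
  MOV R1, 33  → R1 = 33
  SUB R2, R1  → R2 = 134 - 33 = 101
Final: R2 = 101

101


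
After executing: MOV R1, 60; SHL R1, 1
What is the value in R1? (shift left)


Register state trace:
  MOV R1, 60  → R1 = 60
  SHL R1, 1  → R1 = 60 << 1 = 60 * 2^1 = 120
Final: R1 = 120

120


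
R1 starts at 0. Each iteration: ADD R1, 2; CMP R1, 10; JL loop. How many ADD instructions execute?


Loop trace (R1 starts at 0, target 10, step 2):
  ADD #1: R1 = 0 + 2 = 2  → 2 < 10, loop
  ADD #2: R1 = 2 + 2 = 4  → 4 < 10, loop
  ADD #3: R1 = 4 + 2 = 6  → 6 < 10, loop
  ADD #4: R1 = 6 + 2 = 8  → 8 < 10, loop
  ADD #5: R1 = 8 + 2 = 10  → 10 >= 10, exit
Total ADD instructions: 5

5


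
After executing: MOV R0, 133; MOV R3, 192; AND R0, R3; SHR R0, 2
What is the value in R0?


Register state trace:
  MOV R0, 133  → R0 = 133 (0b10000101)
  MOV R3, 192  → R3 = 192 (0b11000000)
  AND R0, R3  → R0 = 133 AND 192 = 128 (0b10000000)
  SHR R0, 2  → R0 = 128 >> 2 = 32
Final: R0 = 32

32


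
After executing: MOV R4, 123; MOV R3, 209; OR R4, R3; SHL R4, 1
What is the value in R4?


Register state trace:
  MOV R4, 123  → R4 = 123 (0b01111011)
  MOV R3, 209  → R3 = 209 (0b11010001)
  OR R4, R3  → R4 = 123 OR 209 = 251 (0b11111011)
  SHL R4, 1  → R4 = 251 << 1 = 502
Final: R4 = 502

502


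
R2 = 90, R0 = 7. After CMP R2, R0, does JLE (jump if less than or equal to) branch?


Trace:
  R2 = 90, R0 = 7
  CMP R2, R0  → compares 90 vs 7
  JLE checks: is 90 less than or equal to 7?
  90 > 7, so condition is false
Branch taken: No

No


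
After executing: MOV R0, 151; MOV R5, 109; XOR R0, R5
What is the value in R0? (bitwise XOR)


Register state trace:
  MOV R0, 151  → R0 = 151 (0b10010111)
  MOV R5, 109  → R5 = 109 (0b01101101)
  XOR R0, R5  → R0 = 151 XOR 109 = 250 (0b11111010)
Final: R0 = 250

250


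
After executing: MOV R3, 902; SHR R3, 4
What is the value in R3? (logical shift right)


Register state trace:
  MOV R3, 902  → R3 = 902
  SHR R3, 4  → R3 = 902 >> 4 = 902 // 2^4 = 56
Final: R3 = 56

56


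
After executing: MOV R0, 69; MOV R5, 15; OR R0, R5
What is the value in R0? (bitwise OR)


Register state trace:
  MOV R0, 69  → R0 = 69 (0b01000101)
  MOV R5, 15  → R5 = 15 (0b00001111)
  OR R0, R5   → R0 = 69 OR 15 = 79 (0b01001111)
Final: R0 = 79

79


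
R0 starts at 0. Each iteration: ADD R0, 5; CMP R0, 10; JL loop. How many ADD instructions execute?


Loop trace (R0 starts at 0, target 10, step 5):
  ADD #1: R0 = 0 + 5 = 5  → 5 < 10, loop
  ADD #2: R0 = 5 + 5 = 10  → 10 >= 10, exit
Total ADD instructions: 2

2


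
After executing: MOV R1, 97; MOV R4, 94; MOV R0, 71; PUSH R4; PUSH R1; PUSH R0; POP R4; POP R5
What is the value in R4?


Stack trace (top is rightmost):
  MOV R1, 97  → R1 = 97
  MOV R4, 94  → R4 = 94
  MOV R0, 71  → R0 = 71
  PUSH R4  → stack: [94]
  PUSH R1  → stack: [94, 97]
  PUSH R0  → stack: [94, 97, 71]
  POP R4  → R4 = 71, stack: [94, 97]
  POP R5  → R5 = 97, stack: [94]
Final: R4 = 71

71
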